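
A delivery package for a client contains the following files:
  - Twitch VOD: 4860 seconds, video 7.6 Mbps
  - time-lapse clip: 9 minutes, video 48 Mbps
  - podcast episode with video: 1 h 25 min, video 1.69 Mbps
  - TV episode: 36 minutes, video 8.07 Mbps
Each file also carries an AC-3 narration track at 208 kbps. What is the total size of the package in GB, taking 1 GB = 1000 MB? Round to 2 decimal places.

11.44 GB

Audio: 208 kbps = 0.208 Mbps.
Twitch VOD: 7.808 Mbps × 4860 s = 37946.9 Mb
time-lapse clip: 48.208 Mbps × 540 s = 26032.3 Mb
podcast episode with video: 1.898 Mbps × 5100 s = 9679.8 Mb
TV episode: 8.278 Mbps × 2160 s = 17880.5 Mb
Total: 91539.5 Mb = 11442.4 MB.
= 11.44 GB.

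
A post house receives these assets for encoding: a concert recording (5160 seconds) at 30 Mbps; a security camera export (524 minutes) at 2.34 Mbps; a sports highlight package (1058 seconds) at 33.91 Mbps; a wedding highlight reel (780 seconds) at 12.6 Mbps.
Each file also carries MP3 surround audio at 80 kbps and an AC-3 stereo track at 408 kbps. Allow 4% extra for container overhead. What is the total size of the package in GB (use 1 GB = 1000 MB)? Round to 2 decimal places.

38.07 GB

Audio total: 80 + 408 = 488 kbps = 0.488 Mbps.
concert recording: 30.488 Mbps × 5160 s × 1.04 = 163610.8 Mb
security camera export: 2.828 Mbps × 31440 s × 1.04 = 92468.8 Mb
sports highlight package: 34.398 Mbps × 1058 s × 1.04 = 37848.8 Mb
wedding highlight reel: 13.088 Mbps × 780 s × 1.04 = 10617.0 Mb
Total: 304545.4 Mb = 38068.2 MB.
= 38.07 GB.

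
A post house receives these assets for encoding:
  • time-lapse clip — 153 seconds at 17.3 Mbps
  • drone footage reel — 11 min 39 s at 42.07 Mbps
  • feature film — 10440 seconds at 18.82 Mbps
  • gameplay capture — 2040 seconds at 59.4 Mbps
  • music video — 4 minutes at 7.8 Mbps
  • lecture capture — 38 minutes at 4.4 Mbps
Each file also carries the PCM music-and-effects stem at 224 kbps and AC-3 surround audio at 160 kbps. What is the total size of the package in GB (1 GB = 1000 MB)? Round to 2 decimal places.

Audio total: 224 + 160 = 384 kbps = 0.384 Mbps.
time-lapse clip: 17.684 Mbps × 153 s = 2705.7 Mb
drone footage reel: 42.454 Mbps × 699 s = 29675.3 Mb
feature film: 19.204 Mbps × 10440 s = 200489.8 Mb
gameplay capture: 59.784 Mbps × 2040 s = 121959.4 Mb
music video: 8.184 Mbps × 240 s = 1964.2 Mb
lecture capture: 4.784 Mbps × 2280 s = 10907.5 Mb
Total: 367701.8 Mb = 45962.7 MB.
= 45.96 GB.

45.96 GB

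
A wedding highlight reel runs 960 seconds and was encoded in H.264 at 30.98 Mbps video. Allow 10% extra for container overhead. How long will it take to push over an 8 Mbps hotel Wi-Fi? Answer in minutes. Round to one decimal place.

File: 30.980 Mbps × 960 s = 29740.8 Mb.
With 10% container overhead: ×1.10. → 32714.9 Mb.
At 8 Mbps: 32714.9 / 8 = 4089.4 s ≈ 68.2 minutes.

68.2 minutes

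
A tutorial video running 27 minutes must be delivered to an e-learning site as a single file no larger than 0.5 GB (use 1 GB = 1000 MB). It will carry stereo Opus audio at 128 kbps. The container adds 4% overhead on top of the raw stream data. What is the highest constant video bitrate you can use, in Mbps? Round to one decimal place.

Budget: 0.5 GB = 4000.0 Mb.
Stream payload after overhead: 4000.0 / 1.04 = 3846.2 Mb.
27 min = 1620 s
Total bitrate budget: 3846.2 Mb / 1620 s = 2.374 Mbps.
Audio: 128 kbps = 0.128 Mbps.
Video: 2.374 − 0.128 = 2.246 Mbps.

2.2 Mbps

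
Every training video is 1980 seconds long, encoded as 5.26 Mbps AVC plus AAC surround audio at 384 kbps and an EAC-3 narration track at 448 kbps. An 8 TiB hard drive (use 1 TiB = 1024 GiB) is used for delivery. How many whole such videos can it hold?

5833

Audio total: 384 + 448 = 832 kbps = 0.832 Mbps.
Total bitrate: 6.092 Mbps.
Per item: 6.092 Mbps × 1980 s = 12,062 Mb = 1,508 MB.
Capacity: 8 TiB = 70,368,744 Mb; 5833.84 items → 5833 complete.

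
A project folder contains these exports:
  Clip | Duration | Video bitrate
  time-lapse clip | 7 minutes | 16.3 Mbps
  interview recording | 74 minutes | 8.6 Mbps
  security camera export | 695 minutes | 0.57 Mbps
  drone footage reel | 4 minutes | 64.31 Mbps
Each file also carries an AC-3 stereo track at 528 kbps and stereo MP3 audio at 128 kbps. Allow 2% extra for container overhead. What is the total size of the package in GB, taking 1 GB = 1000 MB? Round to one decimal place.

Audio total: 528 + 128 = 656 kbps = 0.656 Mbps.
time-lapse clip: 16.956 Mbps × 420 s × 1.02 = 7264.0 Mb
interview recording: 9.256 Mbps × 4440 s × 1.02 = 41918.6 Mb
security camera export: 1.226 Mbps × 41700 s × 1.02 = 52146.7 Mb
drone footage reel: 64.966 Mbps × 240 s × 1.02 = 15903.7 Mb
Total: 117232.9 Mb = 14654.1 MB.
= 14.65 GB.

14.7 GB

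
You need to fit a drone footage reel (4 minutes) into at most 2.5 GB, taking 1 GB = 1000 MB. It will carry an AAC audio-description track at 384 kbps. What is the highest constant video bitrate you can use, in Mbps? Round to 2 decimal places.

82.95 Mbps

Budget: 2.5 GB = 20000.0 Mb.
4 min = 240 s
Total bitrate budget: 20000.0 Mb / 240 s = 83.333 Mbps.
Audio: 384 kbps = 0.384 Mbps.
Video: 83.333 − 0.384 = 82.949 Mbps.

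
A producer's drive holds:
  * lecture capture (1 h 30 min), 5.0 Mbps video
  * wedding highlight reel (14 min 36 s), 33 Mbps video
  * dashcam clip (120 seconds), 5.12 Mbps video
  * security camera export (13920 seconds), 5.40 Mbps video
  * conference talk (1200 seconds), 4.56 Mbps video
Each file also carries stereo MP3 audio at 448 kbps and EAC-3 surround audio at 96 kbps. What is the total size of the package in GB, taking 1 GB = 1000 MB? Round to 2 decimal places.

18.61 GB

Audio total: 448 + 96 = 544 kbps = 0.544 Mbps.
lecture capture: 5.544 Mbps × 5400 s = 29937.6 Mb
wedding highlight reel: 33.544 Mbps × 876 s = 29384.5 Mb
dashcam clip: 5.664 Mbps × 120 s = 679.7 Mb
security camera export: 5.944 Mbps × 13920 s = 82740.5 Mb
conference talk: 5.104 Mbps × 1200 s = 6124.8 Mb
Total: 148867.1 Mb = 18608.4 MB.
= 18.61 GB.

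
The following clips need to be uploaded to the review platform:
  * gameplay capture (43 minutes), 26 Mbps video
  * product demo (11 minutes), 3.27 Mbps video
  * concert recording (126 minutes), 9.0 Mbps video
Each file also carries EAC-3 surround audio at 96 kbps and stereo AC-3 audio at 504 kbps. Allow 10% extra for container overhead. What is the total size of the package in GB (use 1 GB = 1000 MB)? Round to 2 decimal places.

Audio total: 96 + 504 = 600 kbps = 0.600 Mbps.
gameplay capture: 26.600 Mbps × 2580 s × 1.10 = 75490.8 Mb
product demo: 3.870 Mbps × 660 s × 1.10 = 2809.6 Mb
concert recording: 9.600 Mbps × 7560 s × 1.10 = 79833.6 Mb
Total: 158134.0 Mb = 19766.8 MB.
= 19.77 GB.

19.77 GB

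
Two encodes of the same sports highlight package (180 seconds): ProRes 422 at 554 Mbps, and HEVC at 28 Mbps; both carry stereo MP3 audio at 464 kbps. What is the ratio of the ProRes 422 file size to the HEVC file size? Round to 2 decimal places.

Audio: 464 kbps = 0.464 Mbps.
ProRes 422: 554.464 Mbps × 180 s = 99803.5 Mb = 11.619 GiB.
HEVC: 28.464 Mbps × 180 s = 5123.5 Mb = 0.596 GiB.
Ratio: 11.619 / 0.596 = 19.479.

19.48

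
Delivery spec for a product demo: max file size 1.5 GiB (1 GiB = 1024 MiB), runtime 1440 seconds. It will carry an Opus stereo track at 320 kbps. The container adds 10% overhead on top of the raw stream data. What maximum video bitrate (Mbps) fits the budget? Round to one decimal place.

7.8 Mbps

Budget: 1.5 GiB = 12884.9 Mb.
Stream payload after overhead: 12884.9 / 1.10 = 11713.5 Mb.
Total bitrate budget: 11713.5 Mb / 1440 s = 8.134 Mbps.
Audio: 320 kbps = 0.320 Mbps.
Video: 8.134 − 0.320 = 7.814 Mbps.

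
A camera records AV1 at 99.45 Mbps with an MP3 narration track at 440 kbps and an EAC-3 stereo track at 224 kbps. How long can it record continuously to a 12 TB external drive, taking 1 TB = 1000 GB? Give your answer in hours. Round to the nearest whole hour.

266 hours

Audio total: 440 + 224 = 664 kbps = 0.664 Mbps.
Total bitrate: 99.45 + 0.664 = 100.114 Mbps.
Capacity: 12 TB = 96,000,000 Mb.
Recording time: 96,000,000 / 100.114 = 958,907 s ≈ 266 hours.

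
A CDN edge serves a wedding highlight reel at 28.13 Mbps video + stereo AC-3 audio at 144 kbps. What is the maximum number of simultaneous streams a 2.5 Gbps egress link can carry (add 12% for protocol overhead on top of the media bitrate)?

Audio: 144 kbps = 0.144 Mbps.
Per-viewer media rate: 28.274 Mbps.
On the wire with 12% overhead: 31.667 Mbps.
2.5 Gbps = 2,500 Mbps; 2,500 / 31.667 = 78.95 → 78 viewers.

78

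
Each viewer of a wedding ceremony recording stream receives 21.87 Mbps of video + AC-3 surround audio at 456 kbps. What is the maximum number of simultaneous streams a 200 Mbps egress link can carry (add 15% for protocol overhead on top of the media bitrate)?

Audio: 456 kbps = 0.456 Mbps.
Per-viewer media rate: 22.326 Mbps.
On the wire with 15% overhead: 25.675 Mbps.
200 Mbps = 200.0 Mbps; 200.0 / 25.675 = 7.79 → 7 viewers.

7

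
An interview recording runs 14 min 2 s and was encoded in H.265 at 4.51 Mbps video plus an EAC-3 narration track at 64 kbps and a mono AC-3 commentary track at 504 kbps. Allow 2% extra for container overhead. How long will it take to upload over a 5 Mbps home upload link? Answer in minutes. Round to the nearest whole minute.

14 min 2 s = 842 s
Audio total: 64 + 504 = 568 kbps = 0.568 Mbps.
Total bitrate: 5.078 Mbps.
File: 5.078 Mbps × 842 s = 4275.7 Mb.
With 2% container overhead: ×1.02. → 4361.2 Mb.
At 5 Mbps: 4361.2 / 5 = 872.2 s ≈ 14.5 minutes.

15 minutes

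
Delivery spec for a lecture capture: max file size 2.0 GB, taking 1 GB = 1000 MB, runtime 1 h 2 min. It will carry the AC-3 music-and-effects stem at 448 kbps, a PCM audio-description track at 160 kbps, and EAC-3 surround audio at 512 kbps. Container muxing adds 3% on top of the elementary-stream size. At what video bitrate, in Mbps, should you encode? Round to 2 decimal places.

Budget: 2.0 GB = 16000.0 Mb.
Stream payload after overhead: 16000.0 / 1.03 = 15534.0 Mb.
1 h 2 min = 62 min = 3720 s
Total bitrate budget: 15534.0 Mb / 3720 s = 4.176 Mbps.
Audio total: 448 + 160 + 512 = 1120 kbps = 1.120 Mbps.
Video: 4.176 − 1.120 = 3.056 Mbps.

3.06 Mbps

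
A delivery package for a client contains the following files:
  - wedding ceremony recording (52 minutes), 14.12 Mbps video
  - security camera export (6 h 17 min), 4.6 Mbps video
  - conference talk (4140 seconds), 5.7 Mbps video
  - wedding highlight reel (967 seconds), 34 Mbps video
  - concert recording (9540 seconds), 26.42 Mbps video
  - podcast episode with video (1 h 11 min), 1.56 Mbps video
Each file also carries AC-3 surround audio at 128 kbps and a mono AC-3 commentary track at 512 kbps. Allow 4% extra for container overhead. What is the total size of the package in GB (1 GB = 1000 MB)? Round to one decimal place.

Audio total: 128 + 512 = 640 kbps = 0.640 Mbps.
wedding ceremony recording: 14.760 Mbps × 3120 s × 1.04 = 47893.2 Mb
security camera export: 5.240 Mbps × 22620 s × 1.04 = 123270.0 Mb
conference talk: 6.340 Mbps × 4140 s × 1.04 = 27297.5 Mb
wedding highlight reel: 34.640 Mbps × 967 s × 1.04 = 34836.8 Mb
concert recording: 27.060 Mbps × 9540 s × 1.04 = 268478.5 Mb
podcast episode with video: 2.200 Mbps × 4260 s × 1.04 = 9746.9 Mb
Total: 511522.8 Mb = 63940.4 MB.
= 63.94 GB.

63.9 GB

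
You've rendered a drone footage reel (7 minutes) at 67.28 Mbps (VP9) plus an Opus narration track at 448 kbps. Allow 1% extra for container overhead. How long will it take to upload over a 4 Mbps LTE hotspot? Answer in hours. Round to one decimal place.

7 min = 420 s
Audio: 448 kbps = 0.448 Mbps.
Total bitrate: 67.728 Mbps.
File: 67.728 Mbps × 420 s = 28445.8 Mb.
With 1% container overhead: ×1.01. → 28730.2 Mb.
At 4 Mbps: 28730.2 / 4 = 7182.6 s ≈ 2 hours.

2.0 hours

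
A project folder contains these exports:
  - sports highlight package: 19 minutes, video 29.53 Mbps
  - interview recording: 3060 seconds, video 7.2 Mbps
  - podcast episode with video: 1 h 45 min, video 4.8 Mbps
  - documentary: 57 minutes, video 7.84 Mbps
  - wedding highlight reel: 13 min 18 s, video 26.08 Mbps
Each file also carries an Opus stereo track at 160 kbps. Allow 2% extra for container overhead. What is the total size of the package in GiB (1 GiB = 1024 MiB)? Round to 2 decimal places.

16.14 GiB

Audio: 160 kbps = 0.160 Mbps.
sports highlight package: 29.690 Mbps × 1140 s × 1.02 = 34523.5 Mb
interview recording: 7.360 Mbps × 3060 s × 1.02 = 22972.0 Mb
podcast episode with video: 4.960 Mbps × 6300 s × 1.02 = 31873.0 Mb
documentary: 8.000 Mbps × 3420 s × 1.02 = 27907.2 Mb
wedding highlight reel: 26.240 Mbps × 798 s × 1.02 = 21358.3 Mb
Total: 138634.0 Mb = 17329.3 MB.
= 16.14 GiB.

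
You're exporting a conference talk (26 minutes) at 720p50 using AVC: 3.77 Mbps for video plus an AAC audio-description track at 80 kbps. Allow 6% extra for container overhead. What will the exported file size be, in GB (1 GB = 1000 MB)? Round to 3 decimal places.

26 min = 1560 s
Audio: 80 kbps = 0.080 Mbps.
Total bitrate: 3.77 + 0.080 = 3.850 Mbps.
Stream data: 3.850 Mbps × 1560 s = 6006.0 Mb.
With 6% container overhead: ×1.06.
6,366 Mb ÷ 8 = 795.8 MB → 0.7958 GB.

0.796 GB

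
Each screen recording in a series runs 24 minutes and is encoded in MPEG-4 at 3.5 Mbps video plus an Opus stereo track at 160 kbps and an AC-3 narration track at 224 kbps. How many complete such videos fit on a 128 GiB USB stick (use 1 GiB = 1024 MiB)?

196

24 min = 1440 s
Audio total: 160 + 224 = 384 kbps = 0.384 Mbps.
Total bitrate: 3.884 Mbps.
Per item: 3.884 Mbps × 1440 s = 5,593 Mb = 699.1 MB.
Capacity: 128 GiB = 1,099,512 Mb; 196.59 items → 196 complete.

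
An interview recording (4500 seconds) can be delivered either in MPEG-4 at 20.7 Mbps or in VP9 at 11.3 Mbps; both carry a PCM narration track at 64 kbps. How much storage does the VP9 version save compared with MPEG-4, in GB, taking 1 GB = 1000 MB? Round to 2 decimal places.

5.29 GB

Audio: 64 kbps = 0.064 Mbps.
MPEG-4: 20.764 Mbps × 4500 s = 93438.0 Mb = 11.680 GB.
VP9: 11.364 Mbps × 4500 s = 51138.0 Mb = 6.392 GB.
Saving: 11.680 − 6.392 = 5.287 GB.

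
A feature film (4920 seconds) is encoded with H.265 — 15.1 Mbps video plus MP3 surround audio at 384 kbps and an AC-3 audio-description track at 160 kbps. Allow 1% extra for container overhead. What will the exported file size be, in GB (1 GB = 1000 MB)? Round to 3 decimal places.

9.717 GB

Audio total: 384 + 160 = 544 kbps = 0.544 Mbps.
Total bitrate: 15.1 + 0.544 = 15.644 Mbps.
Stream data: 15.644 Mbps × 4920 s = 76968.5 Mb.
With 1% container overhead: ×1.01.
77,738 Mb ÷ 8 = 9,717 MB → 9.717 GB.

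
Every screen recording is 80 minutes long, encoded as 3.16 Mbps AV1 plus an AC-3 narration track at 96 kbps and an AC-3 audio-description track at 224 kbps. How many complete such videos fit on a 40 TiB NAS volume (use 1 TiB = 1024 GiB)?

80 min = 4800 s
Audio total: 96 + 224 = 320 kbps = 0.320 Mbps.
Total bitrate: 3.480 Mbps.
Per item: 3.480 Mbps × 4800 s = 16,704 Mb = 2,088 MB.
Capacity: 40 TiB = 351,843,721 Mb; 21063.44 items → 21063 complete.

21063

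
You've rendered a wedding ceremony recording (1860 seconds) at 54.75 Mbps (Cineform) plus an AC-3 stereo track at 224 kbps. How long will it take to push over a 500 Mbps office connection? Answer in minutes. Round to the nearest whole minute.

3 minutes

Audio: 224 kbps = 0.224 Mbps.
Total bitrate: 54.974 Mbps.
File: 54.974 Mbps × 1860 s = 102251.6 Mb.
At 500 Mbps: 102251.6 / 500 = 204.5 s ≈ 3.41 minutes.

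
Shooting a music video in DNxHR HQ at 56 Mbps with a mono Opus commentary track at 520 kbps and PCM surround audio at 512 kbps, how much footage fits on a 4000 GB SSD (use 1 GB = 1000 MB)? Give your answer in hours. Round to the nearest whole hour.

156 hours

Audio total: 520 + 512 = 1032 kbps = 1.032 Mbps.
Total bitrate: 56 + 1.032 = 57.032 Mbps.
Capacity: 4000 GB = 32,000,000 Mb.
Recording time: 32,000,000 / 57.032 = 561,089 s ≈ 156 hours.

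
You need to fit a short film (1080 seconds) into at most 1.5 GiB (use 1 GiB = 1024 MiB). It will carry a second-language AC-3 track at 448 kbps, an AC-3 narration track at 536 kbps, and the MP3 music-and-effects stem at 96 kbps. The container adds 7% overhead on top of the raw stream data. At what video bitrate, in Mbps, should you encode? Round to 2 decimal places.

Budget: 1.5 GiB = 12884.9 Mb.
Stream payload after overhead: 12884.9 / 1.07 = 12042.0 Mb.
Total bitrate budget: 12042.0 Mb / 1080 s = 11.150 Mbps.
Audio total: 448 + 536 + 96 = 1080 kbps = 1.080 Mbps.
Video: 11.150 − 1.080 = 10.070 Mbps.

10.07 Mbps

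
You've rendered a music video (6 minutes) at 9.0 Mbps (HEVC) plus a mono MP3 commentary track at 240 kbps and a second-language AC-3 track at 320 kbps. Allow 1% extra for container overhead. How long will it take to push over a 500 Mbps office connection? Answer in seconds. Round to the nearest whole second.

6 min = 360 s
Audio total: 240 + 320 = 560 kbps = 0.560 Mbps.
Total bitrate: 9.560 Mbps.
File: 9.560 Mbps × 360 s = 3441.6 Mb.
With 1% container overhead: ×1.01. → 3476.0 Mb.
At 500 Mbps: 3476.0 / 500 = 7.0 s ≈ 6.95 seconds.

7 seconds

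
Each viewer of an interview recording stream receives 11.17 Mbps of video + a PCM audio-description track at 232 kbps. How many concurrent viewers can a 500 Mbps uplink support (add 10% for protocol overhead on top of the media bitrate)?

39

Audio: 232 kbps = 0.232 Mbps.
Per-viewer media rate: 11.402 Mbps.
On the wire with 10% overhead: 12.542 Mbps.
500 Mbps = 500.0 Mbps; 500.0 / 12.542 = 39.87 → 39 viewers.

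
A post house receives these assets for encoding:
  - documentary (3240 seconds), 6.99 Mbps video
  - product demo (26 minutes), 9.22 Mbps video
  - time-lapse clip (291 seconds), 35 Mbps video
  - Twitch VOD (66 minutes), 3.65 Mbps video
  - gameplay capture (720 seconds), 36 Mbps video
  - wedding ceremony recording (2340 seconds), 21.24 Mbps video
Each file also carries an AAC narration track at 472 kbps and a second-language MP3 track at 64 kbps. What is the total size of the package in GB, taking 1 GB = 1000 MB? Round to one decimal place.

Audio total: 472 + 64 = 536 kbps = 0.536 Mbps.
documentary: 7.526 Mbps × 3240 s = 24384.2 Mb
product demo: 9.756 Mbps × 1560 s = 15219.4 Mb
time-lapse clip: 35.536 Mbps × 291 s = 10341.0 Mb
Twitch VOD: 4.186 Mbps × 3960 s = 16576.6 Mb
gameplay capture: 36.536 Mbps × 720 s = 26305.9 Mb
wedding ceremony recording: 21.776 Mbps × 2340 s = 50955.8 Mb
Total: 143782.9 Mb = 17972.9 MB.
= 17.97 GB.

18.0 GB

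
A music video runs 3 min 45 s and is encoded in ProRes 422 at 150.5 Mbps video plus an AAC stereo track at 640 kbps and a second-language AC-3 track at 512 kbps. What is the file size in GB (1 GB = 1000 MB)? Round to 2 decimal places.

4.27 GB

3 min 45 s = 225 s
Audio total: 640 + 512 = 1152 kbps = 1.152 Mbps.
Total bitrate: 150.5 + 1.152 = 151.652 Mbps.
Stream data: 151.652 Mbps × 225 s = 34121.7 Mb.
34,122 Mb ÷ 8 = 4,265 MB → 4.265 GB.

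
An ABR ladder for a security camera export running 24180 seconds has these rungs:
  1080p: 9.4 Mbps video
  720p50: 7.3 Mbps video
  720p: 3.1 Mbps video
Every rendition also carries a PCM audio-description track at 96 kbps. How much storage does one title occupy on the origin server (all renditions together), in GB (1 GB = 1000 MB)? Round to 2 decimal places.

Audio: 96 kbps = 0.096 Mbps.
Sum of rendition bitrates: (9.4+0.096) + (7.3+0.096) + (3.1+0.096) = 20.088 Mbps.
× 24180 s = 485,728 Mb = 60,716 MB = 60.72 GB.

60.72 GB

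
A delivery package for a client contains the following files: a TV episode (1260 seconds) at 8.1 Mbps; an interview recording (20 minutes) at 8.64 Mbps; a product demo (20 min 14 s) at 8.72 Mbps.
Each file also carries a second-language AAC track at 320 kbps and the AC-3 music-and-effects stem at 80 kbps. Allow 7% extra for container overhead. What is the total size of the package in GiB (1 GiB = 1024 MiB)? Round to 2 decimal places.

Audio total: 320 + 80 = 400 kbps = 0.400 Mbps.
TV episode: 8.500 Mbps × 1260 s × 1.07 = 11459.7 Mb
interview recording: 9.040 Mbps × 1200 s × 1.07 = 11607.4 Mb
product demo: 9.120 Mbps × 1214 s × 1.07 = 11846.7 Mb
Total: 34913.8 Mb = 4364.2 MB.
= 4.064 GiB.

4.06 GiB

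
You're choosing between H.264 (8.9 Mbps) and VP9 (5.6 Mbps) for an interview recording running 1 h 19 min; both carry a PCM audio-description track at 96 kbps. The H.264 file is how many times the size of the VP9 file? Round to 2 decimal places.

1.58

1 h 19 min = 79 min = 4740 s
Audio: 96 kbps = 0.096 Mbps.
H.264: 8.996 Mbps × 4740 s = 42641.0 Mb = 5.330 GB.
VP9: 5.696 Mbps × 4740 s = 26999.0 Mb = 3.375 GB.
Ratio: 5.330 / 3.375 = 1.579.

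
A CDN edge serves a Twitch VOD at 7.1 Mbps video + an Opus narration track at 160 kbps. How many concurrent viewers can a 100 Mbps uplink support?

Audio: 160 kbps = 0.160 Mbps.
Per-viewer media rate: 7.260 Mbps.
100 Mbps = 100.0 Mbps; 100.0 / 7.260 = 13.77 → 13 viewers.

13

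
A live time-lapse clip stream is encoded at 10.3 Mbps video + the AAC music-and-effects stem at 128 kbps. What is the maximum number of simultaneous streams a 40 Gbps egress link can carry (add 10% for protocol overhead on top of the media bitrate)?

Audio: 128 kbps = 0.128 Mbps.
Per-viewer media rate: 10.428 Mbps.
On the wire with 10% overhead: 11.471 Mbps.
40 Gbps = 40,000 Mbps; 40,000 / 11.471 = 3487.12 → 3487 viewers.

3487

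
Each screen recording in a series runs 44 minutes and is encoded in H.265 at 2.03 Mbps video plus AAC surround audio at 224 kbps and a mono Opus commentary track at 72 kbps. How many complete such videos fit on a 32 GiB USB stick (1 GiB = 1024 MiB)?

44 min = 2640 s
Audio total: 224 + 72 = 296 kbps = 0.296 Mbps.
Total bitrate: 2.326 Mbps.
Per item: 2.326 Mbps × 2640 s = 6,141 Mb = 767.6 MB.
Capacity: 32 GiB = 274,878 Mb; 44.76 items → 44 complete.

44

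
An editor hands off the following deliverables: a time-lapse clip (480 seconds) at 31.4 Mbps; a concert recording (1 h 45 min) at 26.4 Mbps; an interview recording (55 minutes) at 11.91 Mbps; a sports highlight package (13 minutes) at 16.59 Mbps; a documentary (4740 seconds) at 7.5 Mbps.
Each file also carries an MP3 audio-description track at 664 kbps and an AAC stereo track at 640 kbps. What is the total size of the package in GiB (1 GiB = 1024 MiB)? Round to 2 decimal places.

Audio total: 664 + 640 = 1304 kbps = 1.304 Mbps.
time-lapse clip: 32.704 Mbps × 480 s = 15697.9 Mb
concert recording: 27.704 Mbps × 6300 s = 174535.2 Mb
interview recording: 13.214 Mbps × 3300 s = 43606.2 Mb
sports highlight package: 17.894 Mbps × 780 s = 13957.3 Mb
documentary: 8.804 Mbps × 4740 s = 41731.0 Mb
Total: 289527.6 Mb = 36190.9 MB.
= 33.71 GiB.

33.71 GiB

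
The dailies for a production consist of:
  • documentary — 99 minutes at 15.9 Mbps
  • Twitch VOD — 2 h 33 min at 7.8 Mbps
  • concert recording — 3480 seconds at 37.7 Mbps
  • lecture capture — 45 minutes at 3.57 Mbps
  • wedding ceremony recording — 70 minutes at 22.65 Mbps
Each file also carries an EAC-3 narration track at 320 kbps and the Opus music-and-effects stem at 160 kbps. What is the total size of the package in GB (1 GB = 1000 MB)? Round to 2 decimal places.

Audio total: 320 + 160 = 480 kbps = 0.480 Mbps.
documentary: 16.380 Mbps × 5940 s = 97297.2 Mb
Twitch VOD: 8.280 Mbps × 9180 s = 76010.4 Mb
concert recording: 38.180 Mbps × 3480 s = 132866.4 Mb
lecture capture: 4.050 Mbps × 2700 s = 10935.0 Mb
wedding ceremony recording: 23.130 Mbps × 4200 s = 97146.0 Mb
Total: 414255.0 Mb = 51781.9 MB.
= 51.78 GB.

51.78 GB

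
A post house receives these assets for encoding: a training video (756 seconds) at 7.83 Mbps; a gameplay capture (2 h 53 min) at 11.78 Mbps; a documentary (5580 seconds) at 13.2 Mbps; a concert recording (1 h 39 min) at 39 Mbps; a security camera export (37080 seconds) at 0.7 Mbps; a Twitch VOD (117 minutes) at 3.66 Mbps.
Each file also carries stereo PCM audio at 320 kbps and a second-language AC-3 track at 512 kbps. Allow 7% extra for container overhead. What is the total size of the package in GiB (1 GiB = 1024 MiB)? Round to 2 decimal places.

Audio total: 320 + 512 = 832 kbps = 0.832 Mbps.
training video: 8.662 Mbps × 756 s × 1.07 = 7006.9 Mb
gameplay capture: 12.612 Mbps × 10380 s × 1.07 = 140076.4 Mb
documentary: 14.032 Mbps × 5580 s × 1.07 = 83779.5 Mb
concert recording: 39.832 Mbps × 5940 s × 1.07 = 253164.2 Mb
security camera export: 1.532 Mbps × 37080 s × 1.07 = 60783.0 Mb
Twitch VOD: 4.492 Mbps × 7020 s × 1.07 = 33741.2 Mb
Total: 578551.2 Mb = 72318.9 MB.
= 67.35 GiB.

67.35 GiB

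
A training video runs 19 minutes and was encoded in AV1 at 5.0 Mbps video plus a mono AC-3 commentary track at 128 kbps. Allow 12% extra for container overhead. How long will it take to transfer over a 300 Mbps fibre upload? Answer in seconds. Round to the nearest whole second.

19 min = 1140 s
Audio: 128 kbps = 0.128 Mbps.
Total bitrate: 5.128 Mbps.
File: 5.128 Mbps × 1140 s = 5845.9 Mb.
With 12% container overhead: ×1.12. → 6547.4 Mb.
At 300 Mbps: 6547.4 / 300 = 21.8 s ≈ 21.8 seconds.

22 seconds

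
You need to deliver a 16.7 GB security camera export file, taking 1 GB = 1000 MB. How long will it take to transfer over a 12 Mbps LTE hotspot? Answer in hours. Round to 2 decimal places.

File: 16.7 GB = 133600.0 Mb.
At 12 Mbps: 133600.0 / 12 = 11133.3 s ≈ 3.09 hours.

3.09 hours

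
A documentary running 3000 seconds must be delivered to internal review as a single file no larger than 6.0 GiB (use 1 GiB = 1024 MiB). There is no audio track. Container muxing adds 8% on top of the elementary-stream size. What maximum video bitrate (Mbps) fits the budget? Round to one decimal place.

15.9 Mbps

Budget: 6.0 GiB = 51539.6 Mb.
Stream payload after overhead: 51539.6 / 1.08 = 47721.9 Mb.
Total bitrate budget: 47721.9 Mb / 3000 s = 15.907 Mbps.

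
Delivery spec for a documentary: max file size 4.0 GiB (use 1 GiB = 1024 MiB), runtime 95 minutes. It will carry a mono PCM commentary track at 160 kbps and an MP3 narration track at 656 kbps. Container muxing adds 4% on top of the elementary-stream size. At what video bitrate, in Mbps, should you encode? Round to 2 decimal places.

4.98 Mbps

Budget: 4.0 GiB = 34359.7 Mb.
Stream payload after overhead: 34359.7 / 1.04 = 33038.2 Mb.
95 min = 5700 s
Total bitrate budget: 33038.2 Mb / 5700 s = 5.796 Mbps.
Audio total: 160 + 656 = 816 kbps = 0.816 Mbps.
Video: 5.796 − 0.816 = 4.980 Mbps.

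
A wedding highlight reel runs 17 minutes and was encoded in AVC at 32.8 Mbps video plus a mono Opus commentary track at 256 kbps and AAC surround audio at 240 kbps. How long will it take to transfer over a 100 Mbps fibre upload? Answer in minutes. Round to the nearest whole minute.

17 min = 1020 s
Audio total: 256 + 240 = 496 kbps = 0.496 Mbps.
Total bitrate: 33.296 Mbps.
File: 33.296 Mbps × 1020 s = 33961.9 Mb.
At 100 Mbps: 33961.9 / 100 = 339.6 s ≈ 5.66 minutes.

6 minutes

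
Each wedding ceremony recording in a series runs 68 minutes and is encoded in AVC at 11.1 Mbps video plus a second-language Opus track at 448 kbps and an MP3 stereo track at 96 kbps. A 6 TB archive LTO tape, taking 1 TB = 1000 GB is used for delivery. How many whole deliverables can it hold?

1010

68 min = 4080 s
Audio total: 448 + 96 = 544 kbps = 0.544 Mbps.
Total bitrate: 11.644 Mbps.
Per item: 11.644 Mbps × 4080 s = 47,508 Mb = 5,938 MB.
Capacity: 6 TB = 48,000,000 Mb; 1010.37 items → 1010 complete.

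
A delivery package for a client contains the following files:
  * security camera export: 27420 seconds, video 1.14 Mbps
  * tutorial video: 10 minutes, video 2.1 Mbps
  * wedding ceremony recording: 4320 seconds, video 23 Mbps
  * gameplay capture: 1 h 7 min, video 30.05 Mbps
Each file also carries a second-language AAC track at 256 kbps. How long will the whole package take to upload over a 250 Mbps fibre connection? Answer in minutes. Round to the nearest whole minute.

17 minutes

Audio: 256 kbps = 0.256 Mbps.
security camera export: 1.396 Mbps × 27420 s = 38278.3 Mb
tutorial video: 2.356 Mbps × 600 s = 1413.6 Mb
wedding ceremony recording: 23.256 Mbps × 4320 s = 100465.9 Mb
gameplay capture: 30.306 Mbps × 4020 s = 121830.1 Mb
Total: 261988.0 Mb = 32748.5 MB.
At 250 Mbps: 261988.0 / 250 = 1048 s ≈ 17.5 minutes.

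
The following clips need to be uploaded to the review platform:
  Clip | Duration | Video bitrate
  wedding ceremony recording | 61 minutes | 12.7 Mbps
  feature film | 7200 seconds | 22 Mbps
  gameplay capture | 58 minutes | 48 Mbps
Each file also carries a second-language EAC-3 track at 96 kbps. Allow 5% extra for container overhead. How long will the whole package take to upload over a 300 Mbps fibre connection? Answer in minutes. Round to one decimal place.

Audio: 96 kbps = 0.096 Mbps.
wedding ceremony recording: 12.796 Mbps × 3660 s × 1.05 = 49175.0 Mb
feature film: 22.096 Mbps × 7200 s × 1.05 = 167045.8 Mb
gameplay capture: 48.096 Mbps × 3480 s × 1.05 = 175742.8 Mb
Total: 391963.6 Mb = 48995.4 MB.
At 300 Mbps: 391963.6 / 300 = 1307 s ≈ 21.8 minutes.

21.8 minutes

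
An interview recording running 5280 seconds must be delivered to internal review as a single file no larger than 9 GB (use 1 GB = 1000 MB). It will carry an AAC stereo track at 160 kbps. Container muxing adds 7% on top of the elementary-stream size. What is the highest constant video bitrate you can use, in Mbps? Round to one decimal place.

12.6 Mbps

Budget: 9 GB = 72000.0 Mb.
Stream payload after overhead: 72000.0 / 1.07 = 67289.7 Mb.
Total bitrate budget: 67289.7 Mb / 5280 s = 12.744 Mbps.
Audio: 160 kbps = 0.160 Mbps.
Video: 12.744 − 0.160 = 12.584 Mbps.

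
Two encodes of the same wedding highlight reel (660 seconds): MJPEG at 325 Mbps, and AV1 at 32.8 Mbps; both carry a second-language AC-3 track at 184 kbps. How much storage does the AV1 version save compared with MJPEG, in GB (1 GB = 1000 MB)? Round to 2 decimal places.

Audio: 184 kbps = 0.184 Mbps.
MJPEG: 325.184 Mbps × 660 s = 214621.4 Mb = 26.828 GB.
AV1: 32.984 Mbps × 660 s = 21769.4 Mb = 2.721 GB.
Saving: 26.828 − 2.721 = 24.107 GB.

24.11 GB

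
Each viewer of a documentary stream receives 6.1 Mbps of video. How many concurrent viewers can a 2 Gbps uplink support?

2 Gbps = 2,000 Mbps; 2,000 / 6.100 = 327.87 → 327 viewers.

327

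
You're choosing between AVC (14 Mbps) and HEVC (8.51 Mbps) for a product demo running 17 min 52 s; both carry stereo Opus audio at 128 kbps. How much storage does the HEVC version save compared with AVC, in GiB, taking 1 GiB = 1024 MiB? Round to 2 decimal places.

0.69 GiB

17 min 52 s = 1072 s
Audio: 128 kbps = 0.128 Mbps.
AVC: 14.128 Mbps × 1072 s = 15145.2 Mb = 1.763 GiB.
HEVC: 8.638 Mbps × 1072 s = 9259.9 Mb = 1.078 GiB.
Saving: 1.763 − 1.078 = 0.685 GiB.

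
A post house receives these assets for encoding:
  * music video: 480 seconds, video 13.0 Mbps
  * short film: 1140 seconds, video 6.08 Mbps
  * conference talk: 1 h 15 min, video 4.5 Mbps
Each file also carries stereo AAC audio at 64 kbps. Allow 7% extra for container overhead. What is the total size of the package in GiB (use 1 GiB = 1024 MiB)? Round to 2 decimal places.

4.21 GiB

Audio: 64 kbps = 0.064 Mbps.
music video: 13.064 Mbps × 480 s × 1.07 = 6709.7 Mb
short film: 6.144 Mbps × 1140 s × 1.07 = 7494.5 Mb
conference talk: 4.564 Mbps × 4500 s × 1.07 = 21975.7 Mb
Total: 36179.8 Mb = 4522.5 MB.
= 4.212 GiB.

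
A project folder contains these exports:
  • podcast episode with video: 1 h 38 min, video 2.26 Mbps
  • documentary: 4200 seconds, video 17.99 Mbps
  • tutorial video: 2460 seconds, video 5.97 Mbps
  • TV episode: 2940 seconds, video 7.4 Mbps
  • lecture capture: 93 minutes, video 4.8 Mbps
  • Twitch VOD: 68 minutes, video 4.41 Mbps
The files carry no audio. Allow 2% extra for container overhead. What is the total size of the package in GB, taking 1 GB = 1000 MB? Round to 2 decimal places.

podcast episode with video: 2.260 Mbps × 5880 s × 1.02 = 13554.6 Mb
documentary: 17.990 Mbps × 4200 s × 1.02 = 77069.2 Mb
tutorial video: 5.970 Mbps × 2460 s × 1.02 = 14979.9 Mb
TV episode: 7.400 Mbps × 2940 s × 1.02 = 22191.1 Mb
lecture capture: 4.800 Mbps × 5580 s × 1.02 = 27319.7 Mb
Twitch VOD: 4.410 Mbps × 4080 s × 1.02 = 18352.7 Mb
Total: 173467.1 Mb = 21683.4 MB.
= 21.68 GB.

21.68 GB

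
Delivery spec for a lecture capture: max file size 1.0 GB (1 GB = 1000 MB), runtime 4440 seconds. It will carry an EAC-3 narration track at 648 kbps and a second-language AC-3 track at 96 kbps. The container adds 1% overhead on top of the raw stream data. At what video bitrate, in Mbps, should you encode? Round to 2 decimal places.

1.04 Mbps

Budget: 1.0 GB = 8000.0 Mb.
Stream payload after overhead: 8000.0 / 1.01 = 7920.8 Mb.
Total bitrate budget: 7920.8 Mb / 4440 s = 1.784 Mbps.
Audio total: 648 + 96 = 744 kbps = 0.744 Mbps.
Video: 1.784 − 0.744 = 1.040 Mbps.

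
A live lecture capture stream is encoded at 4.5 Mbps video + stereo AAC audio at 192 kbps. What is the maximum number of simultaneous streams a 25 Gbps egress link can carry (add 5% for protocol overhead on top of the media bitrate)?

5074

Audio: 192 kbps = 0.192 Mbps.
Per-viewer media rate: 4.692 Mbps.
On the wire with 5% overhead: 4.927 Mbps.
25 Gbps = 25,000 Mbps; 25,000 / 4.927 = 5074.49 → 5074 viewers.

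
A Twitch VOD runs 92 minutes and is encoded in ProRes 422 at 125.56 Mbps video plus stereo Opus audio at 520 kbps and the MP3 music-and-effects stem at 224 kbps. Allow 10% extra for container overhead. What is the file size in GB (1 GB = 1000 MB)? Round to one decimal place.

92 min = 5520 s
Audio total: 520 + 224 = 744 kbps = 0.744 Mbps.
Total bitrate: 125.56 + 0.744 = 126.304 Mbps.
Stream data: 126.304 Mbps × 5520 s = 697198.1 Mb.
With 10% container overhead: ×1.10.
766,918 Mb ÷ 8 = 95,865 MB → 95.86 GB.

95.9 GB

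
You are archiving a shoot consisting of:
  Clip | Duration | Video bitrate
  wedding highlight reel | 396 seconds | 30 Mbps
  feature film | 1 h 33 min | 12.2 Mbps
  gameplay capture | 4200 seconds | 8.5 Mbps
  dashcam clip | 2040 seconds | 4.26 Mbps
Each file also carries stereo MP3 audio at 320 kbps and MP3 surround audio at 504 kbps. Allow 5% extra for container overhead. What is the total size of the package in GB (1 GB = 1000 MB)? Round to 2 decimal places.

17.64 GB

Audio total: 320 + 504 = 824 kbps = 0.824 Mbps.
wedding highlight reel: 30.824 Mbps × 396 s × 1.05 = 12816.6 Mb
feature film: 13.024 Mbps × 5580 s × 1.05 = 76307.6 Mb
gameplay capture: 9.324 Mbps × 4200 s × 1.05 = 41118.8 Mb
dashcam clip: 5.084 Mbps × 2040 s × 1.05 = 10889.9 Mb
Total: 141133.0 Mb = 17641.6 MB.
= 17.64 GB.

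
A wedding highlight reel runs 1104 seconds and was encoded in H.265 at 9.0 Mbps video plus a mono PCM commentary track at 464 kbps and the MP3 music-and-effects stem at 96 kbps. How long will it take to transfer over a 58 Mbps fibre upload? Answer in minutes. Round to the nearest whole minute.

3 minutes

Audio total: 464 + 96 = 560 kbps = 0.560 Mbps.
Total bitrate: 9.560 Mbps.
File: 9.560 Mbps × 1104 s = 10554.2 Mb.
At 58 Mbps: 10554.2 / 58 = 182.0 s ≈ 3.03 minutes.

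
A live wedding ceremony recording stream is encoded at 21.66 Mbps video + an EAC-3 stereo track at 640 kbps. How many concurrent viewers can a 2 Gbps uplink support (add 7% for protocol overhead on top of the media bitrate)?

83

Audio: 640 kbps = 0.640 Mbps.
Per-viewer media rate: 22.300 Mbps.
On the wire with 7% overhead: 23.861 Mbps.
2 Gbps = 2,000 Mbps; 2,000 / 23.861 = 83.82 → 83 viewers.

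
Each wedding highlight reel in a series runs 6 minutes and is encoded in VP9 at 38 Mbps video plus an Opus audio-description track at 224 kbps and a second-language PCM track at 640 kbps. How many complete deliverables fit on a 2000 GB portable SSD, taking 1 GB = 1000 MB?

1143

6 min = 360 s
Audio total: 224 + 640 = 864 kbps = 0.864 Mbps.
Total bitrate: 38.864 Mbps.
Per item: 38.864 Mbps × 360 s = 13,991 Mb = 1,749 MB.
Capacity: 2000 GB = 16,000,000 Mb; 1143.59 items → 1143 complete.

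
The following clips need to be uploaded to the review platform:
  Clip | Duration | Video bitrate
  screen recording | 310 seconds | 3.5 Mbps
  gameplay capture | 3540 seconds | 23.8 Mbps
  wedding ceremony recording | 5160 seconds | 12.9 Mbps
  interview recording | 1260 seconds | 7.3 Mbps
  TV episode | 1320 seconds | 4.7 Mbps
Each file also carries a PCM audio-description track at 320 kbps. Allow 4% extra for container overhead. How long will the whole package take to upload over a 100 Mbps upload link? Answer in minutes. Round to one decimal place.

Audio: 320 kbps = 0.320 Mbps.
screen recording: 3.820 Mbps × 310 s × 1.04 = 1231.6 Mb
gameplay capture: 24.120 Mbps × 3540 s × 1.04 = 88800.2 Mb
wedding ceremony recording: 13.220 Mbps × 5160 s × 1.04 = 70943.8 Mb
interview recording: 7.620 Mbps × 1260 s × 1.04 = 9985.2 Mb
TV episode: 5.020 Mbps × 1320 s × 1.04 = 6891.5 Mb
Total: 177852.3 Mb = 22231.5 MB.
At 100 Mbps: 177852.3 / 100 = 1779 s ≈ 29.6 minutes.

29.6 minutes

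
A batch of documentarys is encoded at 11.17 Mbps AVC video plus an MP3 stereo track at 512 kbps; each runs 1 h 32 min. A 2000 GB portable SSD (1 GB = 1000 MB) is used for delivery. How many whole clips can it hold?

1 h 32 min = 92 min = 5520 s
Audio: 512 kbps = 0.512 Mbps.
Total bitrate: 11.682 Mbps.
Per item: 11.682 Mbps × 5520 s = 64,485 Mb = 8,061 MB.
Capacity: 2000 GB = 16,000,000 Mb; 248.12 items → 248 complete.

248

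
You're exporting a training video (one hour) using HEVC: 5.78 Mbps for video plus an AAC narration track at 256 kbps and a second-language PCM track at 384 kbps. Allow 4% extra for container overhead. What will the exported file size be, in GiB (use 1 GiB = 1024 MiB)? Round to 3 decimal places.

2.798 GiB

1 h = 3600 s
Audio total: 256 + 384 = 640 kbps = 0.640 Mbps.
Total bitrate: 5.78 + 0.640 = 6.420 Mbps.
Stream data: 6.420 Mbps × 3600 s = 23112.0 Mb.
With 4% container overhead: ×1.04.
24,036 Mb = 3,004,560,000 bytes ÷ 1,073,741,824 = 2.798 GiB.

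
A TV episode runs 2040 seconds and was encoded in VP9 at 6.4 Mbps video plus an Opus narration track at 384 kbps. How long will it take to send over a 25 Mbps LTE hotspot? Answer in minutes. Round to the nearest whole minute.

9 minutes

Audio: 384 kbps = 0.384 Mbps.
Total bitrate: 6.784 Mbps.
File: 6.784 Mbps × 2040 s = 13839.4 Mb.
At 25 Mbps: 13839.4 / 25 = 553.6 s ≈ 9.23 minutes.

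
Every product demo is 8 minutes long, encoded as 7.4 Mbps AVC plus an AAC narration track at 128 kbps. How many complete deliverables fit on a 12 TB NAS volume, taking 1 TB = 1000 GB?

8 min = 480 s
Audio: 128 kbps = 0.128 Mbps.
Total bitrate: 7.528 Mbps.
Per item: 7.528 Mbps × 480 s = 3,613 Mb = 451.7 MB.
Capacity: 12 TB = 96,000,000 Mb; 26567.48 items → 26567 complete.

26567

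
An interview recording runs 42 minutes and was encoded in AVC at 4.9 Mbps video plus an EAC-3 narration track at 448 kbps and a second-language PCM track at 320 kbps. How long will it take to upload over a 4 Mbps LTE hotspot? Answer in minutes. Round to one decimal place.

42 min = 2520 s
Audio total: 448 + 320 = 768 kbps = 0.768 Mbps.
Total bitrate: 5.668 Mbps.
File: 5.668 Mbps × 2520 s = 14283.4 Mb.
At 4 Mbps: 14283.4 / 4 = 3570.8 s ≈ 59.5 minutes.

59.5 minutes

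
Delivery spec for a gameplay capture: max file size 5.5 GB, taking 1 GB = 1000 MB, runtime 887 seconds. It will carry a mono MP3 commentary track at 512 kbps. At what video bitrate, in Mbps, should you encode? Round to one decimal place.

Budget: 5.5 GB = 44000.0 Mb.
Total bitrate budget: 44000.0 Mb / 887 s = 49.605 Mbps.
Audio: 512 kbps = 0.512 Mbps.
Video: 49.605 − 0.512 = 49.093 Mbps.

49.1 Mbps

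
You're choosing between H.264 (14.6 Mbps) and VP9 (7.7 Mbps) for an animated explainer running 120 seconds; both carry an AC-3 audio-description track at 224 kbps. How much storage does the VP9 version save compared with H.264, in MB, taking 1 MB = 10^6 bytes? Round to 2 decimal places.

103.50 MB

Audio: 224 kbps = 0.224 Mbps.
H.264: 14.824 Mbps × 120 s = 1778.9 Mb = 222.360 MB.
VP9: 7.924 Mbps × 120 s = 950.9 Mb = 118.860 MB.
Saving: 222.360 − 118.860 = 103.500 MB.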